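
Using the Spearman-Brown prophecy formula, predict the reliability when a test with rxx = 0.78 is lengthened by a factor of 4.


r_new = (n * rxx) / (1 + (n-1) * rxx)
r_new = (4 * 0.78) / (1 + 3 * 0.78)
r_new = 3.12 / 3.34
r_new = 0.9341

0.9341


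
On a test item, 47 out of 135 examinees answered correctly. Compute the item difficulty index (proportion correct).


Item difficulty p = number correct / total examinees
p = 47 / 135
p = 0.3481

0.3481


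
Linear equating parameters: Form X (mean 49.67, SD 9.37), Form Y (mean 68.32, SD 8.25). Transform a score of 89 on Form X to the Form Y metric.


slope = SD_Y / SD_X = 8.25 / 9.37 ~ 0.8805
intercept = mean_Y - slope * mean_X = 68.32 - (8.25 / 9.37) * 49.67 ~ 24.5871
Y = slope * X + intercept. To avoid rounding drift from the rounded slope/intercept, evaluate the equivalent form Y = mean_Y + SD_Y * (X - mean_X) / SD_X at full precision:
Y = 68.32 + 8.25 * (89 - 49.67) / 9.37
Y = 68.32 + 8.25 * 39.33 / 9.37
Y = 68.32 + 324.4725 / 9.37
Y = 68.32 + 34.6289
Y = 102.9489

102.9489


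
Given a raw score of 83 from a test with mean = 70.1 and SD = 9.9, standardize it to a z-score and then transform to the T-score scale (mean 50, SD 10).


z = (X - mean) / SD = (83 - 70.1) / 9.9
z = 12.9 / 9.9
z = 1.303
T-score = T = 50 + 10z
Carry z at full precision (z = 12.9 / 9.9) into the conversion:
T-score = 50 + 10 * (12.9 / 9.9) = 50 + 129 / 9.9
T-score = 50 + 13.0303
T-score = 63.0303

63.0303


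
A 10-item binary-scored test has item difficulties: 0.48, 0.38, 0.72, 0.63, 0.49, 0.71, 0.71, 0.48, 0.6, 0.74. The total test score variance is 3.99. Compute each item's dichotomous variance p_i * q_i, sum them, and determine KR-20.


For each item, compute p_i * q_i:
  Item 1: 0.48 * 0.52 = 0.2496
  Item 2: 0.38 * 0.62 = 0.2356
  Item 3: 0.72 * 0.28 = 0.2016
  Item 4: 0.63 * 0.37 = 0.2331
  Item 5: 0.49 * 0.51 = 0.2499
  Item 6: 0.71 * 0.29 = 0.2059
  Item 7: 0.71 * 0.29 = 0.2059
  Item 8: 0.48 * 0.52 = 0.2496
  Item 9: 0.6 * 0.4 = 0.24
  Item 10: 0.74 * 0.26 = 0.1924
Sum(p_i * q_i) = 0.2496 + 0.2356 + 0.2016 + 0.2331 + 0.2499 + 0.2059 + 0.2059 + 0.2496 + 0.24 + 0.1924 = 2.2636
KR-20 = (k/(k-1)) * (1 - Sum(p_i*q_i) / Var_total)
= (10/9) * (1 - 2.2636/3.99)
= 1.1111 * 0.4327
KR-20 = 0.4808

0.4808


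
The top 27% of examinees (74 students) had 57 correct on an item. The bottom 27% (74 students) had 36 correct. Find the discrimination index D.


p_upper = 57/74 = 0.7703
p_lower = 36/74 = 0.4865
D = 0.7703 - 0.4865 = 0.2838

0.2838


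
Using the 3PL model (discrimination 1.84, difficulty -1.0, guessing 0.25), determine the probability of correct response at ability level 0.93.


logit = 1.84*(0.93 - -1.0) = 3.5512
P* = 1/(1 + exp(-3.5512)) = 0.9721
P = 0.25 + (1 - 0.25) * 0.9721
P = 0.9791

0.9791


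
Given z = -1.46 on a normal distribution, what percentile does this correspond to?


CDF(z) = 0.5 * (1 + erf(z/sqrt(2)))
erf(-1.0324) = -0.8557
CDF = 0.0721
Percentile rank = 0.0721 * 100 = 7.21

7.21


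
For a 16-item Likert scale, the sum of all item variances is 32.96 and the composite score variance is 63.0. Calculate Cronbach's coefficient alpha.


alpha = (k/(k-1)) * (1 - sum(si^2)/s_total^2)
= (16/15) * (1 - 32.96/63.0)
alpha = 0.5086

0.5086


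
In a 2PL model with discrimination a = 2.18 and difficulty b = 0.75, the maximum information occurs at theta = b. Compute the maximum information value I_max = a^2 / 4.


For 2PL, max info at theta = b = 0.75
I_max = a^2 / 4 = 2.18^2 / 4
= 4.7524 / 4
I_max = 1.1881

1.1881


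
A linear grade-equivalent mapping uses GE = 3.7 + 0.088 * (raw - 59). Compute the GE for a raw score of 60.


raw - median = 60 - 59 = 1
slope * diff = 0.088 * 1 = 0.088
GE = 3.7 + 0.088
GE = 3.788

3.788


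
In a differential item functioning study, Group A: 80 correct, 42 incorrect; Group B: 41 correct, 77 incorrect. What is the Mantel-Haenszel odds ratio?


Odds_A = 80/42 = 1.9048
Odds_B = 41/77 = 0.5325
OR = Odds_A / Odds_B = 1.9048 / 0.5325
Exactly, OR = (80 * 77) / (42 * 41) = 6160 / 1722
OR = 3.5772

3.5772


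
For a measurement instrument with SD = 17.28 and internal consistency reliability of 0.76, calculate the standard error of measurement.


SEM = SD * sqrt(1 - rxx)
SEM = 17.28 * sqrt(1 - 0.76)
SEM = 17.28 * sqrt(0.24) = 17.28 * 0.489898
SEM = 8.4654

8.4654


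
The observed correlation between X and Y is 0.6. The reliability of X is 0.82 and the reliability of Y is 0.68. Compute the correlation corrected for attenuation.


r_corrected = rxy / sqrt(rxx * ryy)
= 0.6 / sqrt(0.82 * 0.68)
= 0.6 / sqrt(0.5576)
= 0.6 / 0.746726
r_corrected = 0.8035

0.8035


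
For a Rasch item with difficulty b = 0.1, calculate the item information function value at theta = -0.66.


P = 1/(1+exp(-(-0.66-0.1))) = 0.3186
I = P*(1-P) = 0.3186 * 0.6814
I = 0.2171

0.2171


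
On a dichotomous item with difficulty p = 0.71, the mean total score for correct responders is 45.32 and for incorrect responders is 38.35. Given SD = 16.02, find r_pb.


q = 1 - p = 0.29
rpb = ((M1 - M0) / SD) * sqrt(p * q)
rpb = ((45.32 - 38.35) / 16.02) * sqrt(0.71 * 0.29)
rpb = 0.1974

0.1974


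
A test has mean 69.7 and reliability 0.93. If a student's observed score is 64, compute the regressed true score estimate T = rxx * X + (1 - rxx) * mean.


T_est = rxx * X + (1 - rxx) * mean
T_est = 0.93 * 64 + 0.07 * 69.7
T_est = 59.52 + 4.879
T_est = 64.399

64.399


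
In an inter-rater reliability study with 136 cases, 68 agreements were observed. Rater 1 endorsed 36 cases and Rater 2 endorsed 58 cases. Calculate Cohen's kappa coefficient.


P_o = 68/136 = 0.5
P_e = (36*58 + 100*78) / 18496 = 0.534602
kappa = (P_o - P_e) / (1 - P_e)
kappa = (0.5 - 0.534602) / (1 - 0.534602)
kappa = -0.0743

-0.0743


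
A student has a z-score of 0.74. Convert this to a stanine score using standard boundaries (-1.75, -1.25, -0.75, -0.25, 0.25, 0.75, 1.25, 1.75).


Stanine boundaries: [-1.75, -1.25, -0.75, -0.25, 0.25, 0.75, 1.25, 1.75]
z = 0.74
Check each boundary:
  z >= -1.75 -> could be stanine 2
  z >= -1.25 -> could be stanine 3
  z >= -0.75 -> could be stanine 4
  z >= -0.25 -> could be stanine 5
  z >= 0.25 -> could be stanine 6
  z < 0.75
  z < 1.25
  z < 1.75
Highest qualifying boundary gives stanine = 6

6


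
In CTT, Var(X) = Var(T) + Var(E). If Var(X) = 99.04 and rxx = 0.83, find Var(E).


var_true = rxx * var_obs = 0.83 * 99.04 = 82.2032
var_error = var_obs - var_true
var_error = 99.04 - 82.2032
var_error = 16.8368

16.8368


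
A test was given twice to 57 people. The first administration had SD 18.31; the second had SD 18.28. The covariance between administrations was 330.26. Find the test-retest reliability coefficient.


r = cov(X,Y) / (SD_X * SD_Y)
r = 330.26 / (18.31 * 18.28)
r = 330.26 / 334.7068
r = 0.9867

0.9867


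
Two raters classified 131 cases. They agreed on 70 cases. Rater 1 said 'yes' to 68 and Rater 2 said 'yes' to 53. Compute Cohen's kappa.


P_o = 70/131 = 0.534351
P_e = (68*53 + 63*78) / 17161 = 0.496358
kappa = (P_o - P_e) / (1 - P_e)
kappa = (0.534351 - 0.496358) / (1 - 0.496358)
kappa = 0.0754

0.0754


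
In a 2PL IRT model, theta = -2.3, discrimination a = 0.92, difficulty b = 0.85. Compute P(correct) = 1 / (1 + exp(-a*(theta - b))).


a*(theta - b) = 0.92 * (-2.3 - 0.85) = -2.898
exp(--2.898) = 18.1378
P = 1 / (1 + 18.1378)
P = 0.0523

0.0523


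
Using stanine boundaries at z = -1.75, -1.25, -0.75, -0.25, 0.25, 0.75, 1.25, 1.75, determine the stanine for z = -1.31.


Stanine boundaries: [-1.75, -1.25, -0.75, -0.25, 0.25, 0.75, 1.25, 1.75]
z = -1.31
Check each boundary:
  z >= -1.75 -> could be stanine 2
  z < -1.25
  z < -0.75
  z < -0.25
  z < 0.25
  z < 0.75
  z < 1.25
  z < 1.75
Highest qualifying boundary gives stanine = 2

2


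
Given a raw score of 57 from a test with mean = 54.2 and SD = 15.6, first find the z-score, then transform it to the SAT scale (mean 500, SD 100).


z = (X - mean) / SD = (57 - 54.2) / 15.6
z = 2.8 / 15.6
z = 0.1795
SAT-scale = SAT = 500 + 100z
Carry z at full precision (z = 2.8 / 15.6) into the conversion:
SAT-scale = 500 + 100 * (2.8 / 15.6) = 500 + 280 / 15.6
SAT-scale = 500 + 17.9487
SAT-scale = 517.9487

517.9487


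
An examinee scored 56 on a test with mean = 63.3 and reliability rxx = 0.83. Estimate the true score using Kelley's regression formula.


T_est = rxx * X + (1 - rxx) * mean
T_est = 0.83 * 56 + 0.17 * 63.3
T_est = 46.48 + 10.761
T_est = 57.241

57.241


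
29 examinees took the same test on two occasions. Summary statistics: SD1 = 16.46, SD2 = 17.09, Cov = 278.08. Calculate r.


r = cov(X,Y) / (SD_X * SD_Y)
r = 278.08 / (16.46 * 17.09)
r = 278.08 / 281.3014
r = 0.9885

0.9885


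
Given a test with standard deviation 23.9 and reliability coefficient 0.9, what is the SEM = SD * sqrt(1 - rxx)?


SEM = SD * sqrt(1 - rxx)
SEM = 23.9 * sqrt(1 - 0.9)
SEM = 23.9 * sqrt(0.1) = 23.9 * 0.316228
SEM = 7.5578

7.5578


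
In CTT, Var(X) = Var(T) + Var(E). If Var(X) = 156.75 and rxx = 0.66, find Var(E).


var_true = rxx * var_obs = 0.66 * 156.75 = 103.455
var_error = var_obs - var_true
var_error = 156.75 - 103.455
var_error = 53.295

53.295


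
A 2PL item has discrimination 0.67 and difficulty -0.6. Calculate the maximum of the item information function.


For 2PL, max info at theta = b = -0.6
I_max = a^2 / 4 = 0.67^2 / 4
= 0.4489 / 4
I_max = 0.1122

0.1122


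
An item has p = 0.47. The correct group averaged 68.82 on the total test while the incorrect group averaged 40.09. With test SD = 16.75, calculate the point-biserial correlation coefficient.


q = 1 - p = 0.53
rpb = ((M1 - M0) / SD) * sqrt(p * q)
rpb = ((68.82 - 40.09) / 16.75) * sqrt(0.47 * 0.53)
rpb = 0.8561

0.8561


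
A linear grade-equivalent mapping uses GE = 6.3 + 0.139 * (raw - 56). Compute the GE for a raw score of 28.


raw - median = 28 - 56 = -28
slope * diff = 0.139 * -28 = -3.892
GE = 6.3 + -3.892
GE = 2.408

2.408


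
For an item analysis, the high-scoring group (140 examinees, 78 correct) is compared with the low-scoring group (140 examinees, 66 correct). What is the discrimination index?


p_upper = 78/140 = 0.5571
p_lower = 66/140 = 0.4714
D = 0.5571 - 0.4714 = 0.0857

0.0857


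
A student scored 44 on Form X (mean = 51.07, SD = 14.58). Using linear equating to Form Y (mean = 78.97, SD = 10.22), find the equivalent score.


slope = SD_Y / SD_X = 10.22 / 14.58 ~ 0.701
intercept = mean_Y - slope * mean_X = 78.97 - (10.22 / 14.58) * 51.07 ~ 43.172
Y = slope * X + intercept. To avoid rounding drift from the rounded slope/intercept, evaluate the equivalent form Y = mean_Y + SD_Y * (X - mean_X) / SD_X at full precision:
Y = 78.97 + 10.22 * (44 - 51.07) / 14.58
Y = 78.97 - 10.22 * 7.07 / 14.58
Y = 78.97 - 72.2554 / 14.58
Y = 78.97 - 4.9558
Y = 74.0142

74.0142


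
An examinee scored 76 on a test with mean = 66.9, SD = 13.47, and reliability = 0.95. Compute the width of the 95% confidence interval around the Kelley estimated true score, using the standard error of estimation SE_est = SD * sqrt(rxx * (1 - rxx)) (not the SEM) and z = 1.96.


True score estimate = 0.95*76 + 0.05*66.9 = 75.545
SE_est = SD * sqrt(rxx * (1 - rxx)) = 13.47 * sqrt(0.95 * 0.05) = 13.47 * sqrt(0.0475) = 2.935718
CI = T_est +/- z * SE_est, so width = 2 * z * SE_est = 2 * 1.96 * 2.935718
Width = 11.508

11.508


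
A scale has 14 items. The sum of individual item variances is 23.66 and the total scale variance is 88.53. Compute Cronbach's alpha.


alpha = (k/(k-1)) * (1 - sum(si^2)/s_total^2)
= (14/13) * (1 - 23.66/88.53)
alpha = 0.7891

0.7891


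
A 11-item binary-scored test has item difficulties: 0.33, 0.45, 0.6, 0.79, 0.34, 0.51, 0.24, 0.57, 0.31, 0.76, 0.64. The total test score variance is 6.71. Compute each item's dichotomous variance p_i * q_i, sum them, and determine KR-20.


For each item, compute p_i * q_i:
  Item 1: 0.33 * 0.67 = 0.2211
  Item 2: 0.45 * 0.55 = 0.2475
  Item 3: 0.6 * 0.4 = 0.24
  Item 4: 0.79 * 0.21 = 0.1659
  Item 5: 0.34 * 0.66 = 0.2244
  Item 6: 0.51 * 0.49 = 0.2499
  Item 7: 0.24 * 0.76 = 0.1824
  Item 8: 0.57 * 0.43 = 0.2451
  Item 9: 0.31 * 0.69 = 0.2139
  Item 10: 0.76 * 0.24 = 0.1824
  Item 11: 0.64 * 0.36 = 0.2304
Sum(p_i * q_i) = 0.2211 + 0.2475 + 0.24 + 0.1659 + 0.2244 + 0.2499 + 0.1824 + 0.2451 + 0.2139 + 0.1824 + 0.2304 = 2.403
KR-20 = (k/(k-1)) * (1 - Sum(p_i*q_i) / Var_total)
= (11/10) * (1 - 2.403/6.71)
= 1.1 * 0.6419
KR-20 = 0.7061

0.7061


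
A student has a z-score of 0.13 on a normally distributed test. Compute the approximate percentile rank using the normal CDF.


CDF(z) = 0.5 * (1 + erf(z/sqrt(2)))
erf(0.0919) = 0.1034
CDF = 0.5517
Percentile rank = 0.5517 * 100 = 55.17

55.17


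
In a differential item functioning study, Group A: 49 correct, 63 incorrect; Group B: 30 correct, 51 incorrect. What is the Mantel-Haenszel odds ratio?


Odds_A = 49/63 = 0.7778
Odds_B = 30/51 = 0.5882
OR = Odds_A / Odds_B = 0.7778 / 0.5882
Exactly, OR = (49 * 51) / (63 * 30) = 2499 / 1890
OR = 1.3222

1.3222


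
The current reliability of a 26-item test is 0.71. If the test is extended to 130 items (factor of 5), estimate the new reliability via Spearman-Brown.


r_new = (n * rxx) / (1 + (n-1) * rxx)
r_new = (5 * 0.71) / (1 + 4 * 0.71)
r_new = 3.55 / 3.84
r_new = 0.9245

0.9245


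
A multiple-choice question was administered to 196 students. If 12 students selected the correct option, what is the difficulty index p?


Item difficulty p = number correct / total examinees
p = 12 / 196
p = 0.0612

0.0612


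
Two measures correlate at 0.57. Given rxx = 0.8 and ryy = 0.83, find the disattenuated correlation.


r_corrected = rxy / sqrt(rxx * ryy)
= 0.57 / sqrt(0.8 * 0.83)
= 0.57 / sqrt(0.664)
= 0.57 / 0.814862
r_corrected = 0.6995

0.6995


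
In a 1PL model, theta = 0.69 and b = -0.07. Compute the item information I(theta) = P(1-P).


P = 1/(1+exp(-(0.69--0.07))) = 0.6814
I = P*(1-P) = 0.6814 * 0.3186
I = 0.2171

0.2171


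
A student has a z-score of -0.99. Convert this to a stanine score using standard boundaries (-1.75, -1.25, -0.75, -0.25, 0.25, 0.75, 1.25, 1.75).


Stanine boundaries: [-1.75, -1.25, -0.75, -0.25, 0.25, 0.75, 1.25, 1.75]
z = -0.99
Check each boundary:
  z >= -1.75 -> could be stanine 2
  z >= -1.25 -> could be stanine 3
  z < -0.75
  z < -0.25
  z < 0.25
  z < 0.75
  z < 1.25
  z < 1.75
Highest qualifying boundary gives stanine = 3

3


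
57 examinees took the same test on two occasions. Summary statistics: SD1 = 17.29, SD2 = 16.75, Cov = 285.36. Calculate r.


r = cov(X,Y) / (SD_X * SD_Y)
r = 285.36 / (17.29 * 16.75)
r = 285.36 / 289.6075
r = 0.9853

0.9853


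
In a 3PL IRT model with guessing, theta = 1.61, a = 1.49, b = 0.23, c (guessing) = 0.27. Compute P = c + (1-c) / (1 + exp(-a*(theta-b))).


logit = 1.49*(1.61 - 0.23) = 2.0562
P* = 1/(1 + exp(-2.0562)) = 0.8866
P = 0.27 + (1 - 0.27) * 0.8866
P = 0.9172

0.9172


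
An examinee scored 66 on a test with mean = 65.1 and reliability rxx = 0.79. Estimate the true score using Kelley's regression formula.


T_est = rxx * X + (1 - rxx) * mean
T_est = 0.79 * 66 + 0.21 * 65.1
T_est = 52.14 + 13.671
T_est = 65.811

65.811


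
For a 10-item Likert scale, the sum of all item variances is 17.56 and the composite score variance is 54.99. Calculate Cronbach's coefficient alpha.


alpha = (k/(k-1)) * (1 - sum(si^2)/s_total^2)
= (10/9) * (1 - 17.56/54.99)
alpha = 0.7563

0.7563


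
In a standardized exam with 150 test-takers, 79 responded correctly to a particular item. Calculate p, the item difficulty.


Item difficulty p = number correct / total examinees
p = 79 / 150
p = 0.5267

0.5267


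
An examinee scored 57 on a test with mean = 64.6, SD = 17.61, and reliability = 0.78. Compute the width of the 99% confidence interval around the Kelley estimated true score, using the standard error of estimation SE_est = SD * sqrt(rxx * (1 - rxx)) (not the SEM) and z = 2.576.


True score estimate = 0.78*57 + 0.22*64.6 = 58.672
SE_est = SD * sqrt(rxx * (1 - rxx)) = 17.61 * sqrt(0.78 * 0.22) = 17.61 * sqrt(0.1716) = 7.294877
CI = T_est +/- z * SE_est, so width = 2 * z * SE_est = 2 * 2.576 * 7.294877
Width = 37.5832

37.5832


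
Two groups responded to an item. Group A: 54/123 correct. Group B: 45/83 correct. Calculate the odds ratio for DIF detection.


Odds_A = 54/69 = 0.7826
Odds_B = 45/38 = 1.1842
OR = Odds_A / Odds_B = 0.7826 / 1.1842
Exactly, OR = (54 * 38) / (69 * 45) = 2052 / 3105
OR = 0.6609

0.6609


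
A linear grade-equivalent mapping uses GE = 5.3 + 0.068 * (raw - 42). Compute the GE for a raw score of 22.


raw - median = 22 - 42 = -20
slope * diff = 0.068 * -20 = -1.36
GE = 5.3 + -1.36
GE = 3.94

3.94


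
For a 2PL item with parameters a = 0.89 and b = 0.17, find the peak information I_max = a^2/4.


For 2PL, max info at theta = b = 0.17
I_max = a^2 / 4 = 0.89^2 / 4
= 0.7921 / 4
I_max = 0.198

0.198


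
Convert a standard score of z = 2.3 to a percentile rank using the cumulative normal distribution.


CDF(z) = 0.5 * (1 + erf(z/sqrt(2)))
erf(1.6263) = 0.9786
CDF = 0.9893
Percentile rank = 0.9893 * 100 = 98.93

98.93


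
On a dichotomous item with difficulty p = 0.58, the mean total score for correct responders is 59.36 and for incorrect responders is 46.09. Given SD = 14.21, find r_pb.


q = 1 - p = 0.42
rpb = ((M1 - M0) / SD) * sqrt(p * q)
rpb = ((59.36 - 46.09) / 14.21) * sqrt(0.58 * 0.42)
rpb = 0.4609

0.4609


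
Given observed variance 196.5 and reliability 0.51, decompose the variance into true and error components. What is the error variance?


var_true = rxx * var_obs = 0.51 * 196.5 = 100.215
var_error = var_obs - var_true
var_error = 196.5 - 100.215
var_error = 96.285

96.285


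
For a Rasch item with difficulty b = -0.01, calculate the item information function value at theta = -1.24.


P = 1/(1+exp(-(-1.24--0.01))) = 0.2262
I = P*(1-P) = 0.2262 * 0.7738
I = 0.175

0.175


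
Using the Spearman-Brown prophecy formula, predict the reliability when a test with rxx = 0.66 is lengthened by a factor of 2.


r_new = (n * rxx) / (1 + (n-1) * rxx)
r_new = (2 * 0.66) / (1 + 1 * 0.66)
r_new = 1.32 / 1.66
r_new = 0.7952

0.7952


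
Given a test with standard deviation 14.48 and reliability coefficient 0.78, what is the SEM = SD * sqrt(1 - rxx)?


SEM = SD * sqrt(1 - rxx)
SEM = 14.48 * sqrt(1 - 0.78)
SEM = 14.48 * sqrt(0.22) = 14.48 * 0.469042
SEM = 6.7917

6.7917


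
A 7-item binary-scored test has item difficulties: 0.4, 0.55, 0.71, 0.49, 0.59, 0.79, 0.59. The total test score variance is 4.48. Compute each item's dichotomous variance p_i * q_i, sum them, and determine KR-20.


For each item, compute p_i * q_i:
  Item 1: 0.4 * 0.6 = 0.24
  Item 2: 0.55 * 0.45 = 0.2475
  Item 3: 0.71 * 0.29 = 0.2059
  Item 4: 0.49 * 0.51 = 0.2499
  Item 5: 0.59 * 0.41 = 0.2419
  Item 6: 0.79 * 0.21 = 0.1659
  Item 7: 0.59 * 0.41 = 0.2419
Sum(p_i * q_i) = 0.24 + 0.2475 + 0.2059 + 0.2499 + 0.2419 + 0.1659 + 0.2419 = 1.593
KR-20 = (k/(k-1)) * (1 - Sum(p_i*q_i) / Var_total)
= (7/6) * (1 - 1.593/4.48)
= 1.1667 * 0.6444
KR-20 = 0.7518

0.7518


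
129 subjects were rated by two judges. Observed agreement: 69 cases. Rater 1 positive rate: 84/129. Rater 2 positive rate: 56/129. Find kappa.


P_o = 69/129 = 0.534884
P_e = (84*56 + 45*73) / 16641 = 0.480079
kappa = (P_o - P_e) / (1 - P_e)
kappa = (0.534884 - 0.480079) / (1 - 0.480079)
kappa = 0.1054

0.1054


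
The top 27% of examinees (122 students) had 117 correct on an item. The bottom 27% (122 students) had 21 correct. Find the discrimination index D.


p_upper = 117/122 = 0.959
p_lower = 21/122 = 0.1721
D = 0.959 - 0.1721 = 0.7869

0.7869


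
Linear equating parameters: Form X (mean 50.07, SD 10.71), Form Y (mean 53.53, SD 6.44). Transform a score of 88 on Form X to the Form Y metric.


slope = SD_Y / SD_X = 6.44 / 10.71 ~ 0.6013
intercept = mean_Y - slope * mean_X = 53.53 - (6.44 / 10.71) * 50.07 ~ 23.4225
Y = slope * X + intercept. To avoid rounding drift from the rounded slope/intercept, evaluate the equivalent form Y = mean_Y + SD_Y * (X - mean_X) / SD_X at full precision:
Y = 53.53 + 6.44 * (88 - 50.07) / 10.71
Y = 53.53 + 6.44 * 37.93 / 10.71
Y = 53.53 + 244.2692 / 10.71
Y = 53.53 + 22.8076
Y = 76.3376

76.3376


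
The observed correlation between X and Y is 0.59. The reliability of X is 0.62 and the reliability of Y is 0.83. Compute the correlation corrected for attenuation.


r_corrected = rxy / sqrt(rxx * ryy)
= 0.59 / sqrt(0.62 * 0.83)
= 0.59 / sqrt(0.5146)
= 0.59 / 0.717356
r_corrected = 0.8225

0.8225


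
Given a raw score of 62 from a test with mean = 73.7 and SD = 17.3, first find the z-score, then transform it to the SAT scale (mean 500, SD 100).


z = (X - mean) / SD = (62 - 73.7) / 17.3
z = -11.7 / 17.3
z = -0.6763
SAT-scale = SAT = 500 + 100z
Carry z at full precision (z = -11.7 / 17.3) into the conversion:
SAT-scale = 500 + 100 * (-11.7 / 17.3) = 500 + -1170 / 17.3
SAT-scale = 500 + -67.6301
SAT-scale = 432.3699

432.3699


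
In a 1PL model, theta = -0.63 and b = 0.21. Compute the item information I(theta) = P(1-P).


P = 1/(1+exp(-(-0.63-0.21))) = 0.3015
I = P*(1-P) = 0.3015 * 0.6985
I = 0.2106

0.2106


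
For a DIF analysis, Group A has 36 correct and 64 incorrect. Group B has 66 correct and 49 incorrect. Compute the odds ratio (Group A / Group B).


Odds_A = 36/64 = 0.5625
Odds_B = 66/49 = 1.3469
OR = Odds_A / Odds_B = 0.5625 / 1.3469
Exactly, OR = (36 * 49) / (64 * 66) = 1764 / 4224
OR = 0.4176

0.4176


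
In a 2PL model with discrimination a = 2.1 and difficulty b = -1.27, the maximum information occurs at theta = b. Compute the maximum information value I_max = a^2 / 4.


For 2PL, max info at theta = b = -1.27
I_max = a^2 / 4 = 2.1^2 / 4
= 4.41 / 4
I_max = 1.1025

1.1025


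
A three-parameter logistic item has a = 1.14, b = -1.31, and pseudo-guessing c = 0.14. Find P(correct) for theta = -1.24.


logit = 1.14*(-1.24 - -1.31) = 0.0798
P* = 1/(1 + exp(-0.0798)) = 0.5199
P = 0.14 + (1 - 0.14) * 0.5199
P = 0.5871

0.5871


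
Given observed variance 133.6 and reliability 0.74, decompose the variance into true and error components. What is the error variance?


var_true = rxx * var_obs = 0.74 * 133.6 = 98.864
var_error = var_obs - var_true
var_error = 133.6 - 98.864
var_error = 34.736

34.736


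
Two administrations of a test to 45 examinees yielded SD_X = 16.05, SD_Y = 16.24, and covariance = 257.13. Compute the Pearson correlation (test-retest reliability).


r = cov(X,Y) / (SD_X * SD_Y)
r = 257.13 / (16.05 * 16.24)
r = 257.13 / 260.652
r = 0.9865

0.9865


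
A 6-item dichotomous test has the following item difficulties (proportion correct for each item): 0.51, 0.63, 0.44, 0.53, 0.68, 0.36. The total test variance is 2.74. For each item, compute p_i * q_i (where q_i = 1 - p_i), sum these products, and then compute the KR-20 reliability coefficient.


For each item, compute p_i * q_i:
  Item 1: 0.51 * 0.49 = 0.2499
  Item 2: 0.63 * 0.37 = 0.2331
  Item 3: 0.44 * 0.56 = 0.2464
  Item 4: 0.53 * 0.47 = 0.2491
  Item 5: 0.68 * 0.32 = 0.2176
  Item 6: 0.36 * 0.64 = 0.2304
Sum(p_i * q_i) = 0.2499 + 0.2331 + 0.2464 + 0.2491 + 0.2176 + 0.2304 = 1.4265
KR-20 = (k/(k-1)) * (1 - Sum(p_i*q_i) / Var_total)
= (6/5) * (1 - 1.4265/2.74)
= 1.2 * 0.4794
KR-20 = 0.5753

0.5753


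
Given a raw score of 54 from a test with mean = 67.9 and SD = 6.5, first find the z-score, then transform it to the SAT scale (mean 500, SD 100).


z = (X - mean) / SD = (54 - 67.9) / 6.5
z = -13.9 / 6.5
z = -2.1385
SAT-scale = SAT = 500 + 100z
Carry z at full precision (z = -13.9 / 6.5) into the conversion:
SAT-scale = 500 + 100 * (-13.9 / 6.5) = 500 + -1390 / 6.5
SAT-scale = 500 + -213.8462
SAT-scale = 286.1538

286.1538


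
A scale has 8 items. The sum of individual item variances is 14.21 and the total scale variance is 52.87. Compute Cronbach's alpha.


alpha = (k/(k-1)) * (1 - sum(si^2)/s_total^2)
= (8/7) * (1 - 14.21/52.87)
alpha = 0.8357

0.8357


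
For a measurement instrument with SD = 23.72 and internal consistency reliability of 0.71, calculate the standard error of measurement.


SEM = SD * sqrt(1 - rxx)
SEM = 23.72 * sqrt(1 - 0.71)
SEM = 23.72 * sqrt(0.29) = 23.72 * 0.538516
SEM = 12.7736

12.7736


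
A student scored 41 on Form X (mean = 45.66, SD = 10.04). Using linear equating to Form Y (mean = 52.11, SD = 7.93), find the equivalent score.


slope = SD_Y / SD_X = 7.93 / 10.04 ~ 0.7898
intercept = mean_Y - slope * mean_X = 52.11 - (7.93 / 10.04) * 45.66 ~ 16.0459
Y = slope * X + intercept. To avoid rounding drift from the rounded slope/intercept, evaluate the equivalent form Y = mean_Y + SD_Y * (X - mean_X) / SD_X at full precision:
Y = 52.11 + 7.93 * (41 - 45.66) / 10.04
Y = 52.11 - 7.93 * 4.66 / 10.04
Y = 52.11 - 36.9538 / 10.04
Y = 52.11 - 3.6807
Y = 48.4293

48.4293


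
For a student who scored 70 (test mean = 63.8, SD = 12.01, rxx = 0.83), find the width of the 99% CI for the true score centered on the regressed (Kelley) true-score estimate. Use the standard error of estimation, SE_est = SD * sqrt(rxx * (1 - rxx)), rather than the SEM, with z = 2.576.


True score estimate = 0.83*70 + 0.17*63.8 = 68.946
SE_est = SD * sqrt(rxx * (1 - rxx)) = 12.01 * sqrt(0.83 * 0.17) = 12.01 * sqrt(0.1411) = 4.51135
CI = T_est +/- z * SE_est, so width = 2 * z * SE_est = 2 * 2.576 * 4.51135
Width = 23.2425

23.2425


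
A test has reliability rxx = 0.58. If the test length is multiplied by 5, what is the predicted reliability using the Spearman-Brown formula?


r_new = (n * rxx) / (1 + (n-1) * rxx)
r_new = (5 * 0.58) / (1 + 4 * 0.58)
r_new = 2.9 / 3.32
r_new = 0.8735

0.8735


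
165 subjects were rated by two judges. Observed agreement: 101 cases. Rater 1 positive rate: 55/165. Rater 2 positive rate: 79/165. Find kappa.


P_o = 101/165 = 0.612121
P_e = (55*79 + 110*86) / 27225 = 0.507071
kappa = (P_o - P_e) / (1 - P_e)
kappa = (0.612121 - 0.507071) / (1 - 0.507071)
kappa = 0.2131

0.2131


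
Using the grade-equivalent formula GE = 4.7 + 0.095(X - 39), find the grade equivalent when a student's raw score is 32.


raw - median = 32 - 39 = -7
slope * diff = 0.095 * -7 = -0.665
GE = 4.7 + -0.665
GE = 4.035

4.035


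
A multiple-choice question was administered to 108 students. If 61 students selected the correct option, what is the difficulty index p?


Item difficulty p = number correct / total examinees
p = 61 / 108
p = 0.5648

0.5648


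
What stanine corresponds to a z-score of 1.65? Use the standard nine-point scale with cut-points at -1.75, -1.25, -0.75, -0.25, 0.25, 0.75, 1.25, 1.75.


Stanine boundaries: [-1.75, -1.25, -0.75, -0.25, 0.25, 0.75, 1.25, 1.75]
z = 1.65
Check each boundary:
  z >= -1.75 -> could be stanine 2
  z >= -1.25 -> could be stanine 3
  z >= -0.75 -> could be stanine 4
  z >= -0.25 -> could be stanine 5
  z >= 0.25 -> could be stanine 6
  z >= 0.75 -> could be stanine 7
  z >= 1.25 -> could be stanine 8
  z < 1.75
Highest qualifying boundary gives stanine = 8

8


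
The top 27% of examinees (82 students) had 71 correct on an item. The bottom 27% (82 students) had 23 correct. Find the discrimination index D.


p_upper = 71/82 = 0.8659
p_lower = 23/82 = 0.2805
D = 0.8659 - 0.2805 = 0.5854

0.5854


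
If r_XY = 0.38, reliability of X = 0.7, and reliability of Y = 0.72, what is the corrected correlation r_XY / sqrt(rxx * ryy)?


r_corrected = rxy / sqrt(rxx * ryy)
= 0.38 / sqrt(0.7 * 0.72)
= 0.38 / sqrt(0.504)
= 0.38 / 0.70993
r_corrected = 0.5353

0.5353


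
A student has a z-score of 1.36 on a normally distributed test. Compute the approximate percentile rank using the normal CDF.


CDF(z) = 0.5 * (1 + erf(z/sqrt(2)))
erf(0.9617) = 0.8262
CDF = 0.9131
Percentile rank = 0.9131 * 100 = 91.31

91.31


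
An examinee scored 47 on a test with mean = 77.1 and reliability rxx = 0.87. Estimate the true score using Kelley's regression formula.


T_est = rxx * X + (1 - rxx) * mean
T_est = 0.87 * 47 + 0.13 * 77.1
T_est = 40.89 + 10.023
T_est = 50.913

50.913


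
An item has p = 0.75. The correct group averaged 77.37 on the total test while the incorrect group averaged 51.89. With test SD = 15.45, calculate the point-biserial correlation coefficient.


q = 1 - p = 0.25
rpb = ((M1 - M0) / SD) * sqrt(p * q)
rpb = ((77.37 - 51.89) / 15.45) * sqrt(0.75 * 0.25)
rpb = 0.7141

0.7141


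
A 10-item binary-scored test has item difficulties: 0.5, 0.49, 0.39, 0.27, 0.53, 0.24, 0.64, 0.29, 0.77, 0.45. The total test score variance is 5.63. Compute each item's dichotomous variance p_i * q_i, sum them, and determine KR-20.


For each item, compute p_i * q_i:
  Item 1: 0.5 * 0.5 = 0.25
  Item 2: 0.49 * 0.51 = 0.2499
  Item 3: 0.39 * 0.61 = 0.2379
  Item 4: 0.27 * 0.73 = 0.1971
  Item 5: 0.53 * 0.47 = 0.2491
  Item 6: 0.24 * 0.76 = 0.1824
  Item 7: 0.64 * 0.36 = 0.2304
  Item 8: 0.29 * 0.71 = 0.2059
  Item 9: 0.77 * 0.23 = 0.1771
  Item 10: 0.45 * 0.55 = 0.2475
Sum(p_i * q_i) = 0.25 + 0.2499 + 0.2379 + 0.1971 + 0.2491 + 0.1824 + 0.2304 + 0.2059 + 0.1771 + 0.2475 = 2.2273
KR-20 = (k/(k-1)) * (1 - Sum(p_i*q_i) / Var_total)
= (10/9) * (1 - 2.2273/5.63)
= 1.1111 * 0.6044
KR-20 = 0.6715

0.6715


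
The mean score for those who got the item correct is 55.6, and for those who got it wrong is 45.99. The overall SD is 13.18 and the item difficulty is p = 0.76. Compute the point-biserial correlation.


q = 1 - p = 0.24
rpb = ((M1 - M0) / SD) * sqrt(p * q)
rpb = ((55.6 - 45.99) / 13.18) * sqrt(0.76 * 0.24)
rpb = 0.3114

0.3114


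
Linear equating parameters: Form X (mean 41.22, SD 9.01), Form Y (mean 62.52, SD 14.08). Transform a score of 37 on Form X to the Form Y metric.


slope = SD_Y / SD_X = 14.08 / 9.01 ~ 1.5627
intercept = mean_Y - slope * mean_X = 62.52 - (14.08 / 9.01) * 41.22 ~ -1.8948
Y = slope * X + intercept. To avoid rounding drift from the rounded slope/intercept, evaluate the equivalent form Y = mean_Y + SD_Y * (X - mean_X) / SD_X at full precision:
Y = 62.52 + 14.08 * (37 - 41.22) / 9.01
Y = 62.52 - 14.08 * 4.22 / 9.01
Y = 62.52 - 59.4176 / 9.01
Y = 62.52 - 6.5946
Y = 55.9254

55.9254


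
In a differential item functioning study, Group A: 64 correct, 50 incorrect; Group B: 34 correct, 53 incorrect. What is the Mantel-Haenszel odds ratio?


Odds_A = 64/50 = 1.28
Odds_B = 34/53 = 0.6415
OR = Odds_A / Odds_B = 1.28 / 0.6415
Exactly, OR = (64 * 53) / (50 * 34) = 3392 / 1700
OR = 1.9953

1.9953


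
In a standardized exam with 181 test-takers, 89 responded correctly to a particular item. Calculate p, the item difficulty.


Item difficulty p = number correct / total examinees
p = 89 / 181
p = 0.4917

0.4917


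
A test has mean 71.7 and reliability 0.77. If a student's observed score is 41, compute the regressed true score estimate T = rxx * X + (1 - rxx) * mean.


T_est = rxx * X + (1 - rxx) * mean
T_est = 0.77 * 41 + 0.23 * 71.7
T_est = 31.57 + 16.491
T_est = 48.061

48.061


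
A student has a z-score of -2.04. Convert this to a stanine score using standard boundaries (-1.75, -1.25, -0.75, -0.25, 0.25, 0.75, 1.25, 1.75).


Stanine boundaries: [-1.75, -1.25, -0.75, -0.25, 0.25, 0.75, 1.25, 1.75]
z = -2.04
Check each boundary:
  z < -1.75
  z < -1.25
  z < -0.75
  z < -0.25
  z < 0.25
  z < 0.75
  z < 1.25
  z < 1.75
Highest qualifying boundary gives stanine = 1

1


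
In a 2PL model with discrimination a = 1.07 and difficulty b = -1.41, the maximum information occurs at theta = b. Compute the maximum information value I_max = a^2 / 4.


For 2PL, max info at theta = b = -1.41
I_max = a^2 / 4 = 1.07^2 / 4
= 1.1449 / 4
I_max = 0.2862

0.2862


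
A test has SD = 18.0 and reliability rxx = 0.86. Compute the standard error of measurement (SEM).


SEM = SD * sqrt(1 - rxx)
SEM = 18.0 * sqrt(1 - 0.86)
SEM = 18.0 * sqrt(0.14) = 18.0 * 0.374166
SEM = 6.735

6.735


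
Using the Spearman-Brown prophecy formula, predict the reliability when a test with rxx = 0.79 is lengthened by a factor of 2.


r_new = (n * rxx) / (1 + (n-1) * rxx)
r_new = (2 * 0.79) / (1 + 1 * 0.79)
r_new = 1.58 / 1.79
r_new = 0.8827

0.8827


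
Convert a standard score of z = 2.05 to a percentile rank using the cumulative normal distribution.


CDF(z) = 0.5 * (1 + erf(z/sqrt(2)))
erf(1.4496) = 0.9596
CDF = 0.9798
Percentile rank = 0.9798 * 100 = 97.98

97.98


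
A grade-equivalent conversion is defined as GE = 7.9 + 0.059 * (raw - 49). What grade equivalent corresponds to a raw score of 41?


raw - median = 41 - 49 = -8
slope * diff = 0.059 * -8 = -0.472
GE = 7.9 + -0.472
GE = 7.428

7.428


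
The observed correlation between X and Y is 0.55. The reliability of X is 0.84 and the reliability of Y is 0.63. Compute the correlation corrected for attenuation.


r_corrected = rxy / sqrt(rxx * ryy)
= 0.55 / sqrt(0.84 * 0.63)
= 0.55 / sqrt(0.5292)
= 0.55 / 0.727461
r_corrected = 0.7561

0.7561


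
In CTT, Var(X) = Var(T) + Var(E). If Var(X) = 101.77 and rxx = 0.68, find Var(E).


var_true = rxx * var_obs = 0.68 * 101.77 = 69.2036
var_error = var_obs - var_true
var_error = 101.77 - 69.2036
var_error = 32.5664

32.5664


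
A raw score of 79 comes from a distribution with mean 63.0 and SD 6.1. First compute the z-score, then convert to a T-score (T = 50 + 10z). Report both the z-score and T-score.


z = (X - mean) / SD = (79 - 63.0) / 6.1
z = 16.0 / 6.1
z = 2.623
T-score = T = 50 + 10z
Carry z at full precision (z = 16.0 / 6.1) into the conversion:
T-score = 50 + 10 * (16.0 / 6.1) = 50 + 160 / 6.1
T-score = 50 + 26.2295
T-score = 76.2295

76.2295


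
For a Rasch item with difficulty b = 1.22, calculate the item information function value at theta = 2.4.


P = 1/(1+exp(-(2.4-1.22))) = 0.7649
I = P*(1-P) = 0.7649 * 0.2351
I = 0.1798

0.1798


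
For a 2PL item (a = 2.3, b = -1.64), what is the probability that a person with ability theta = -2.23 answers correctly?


a*(theta - b) = 2.3 * (-2.23 - -1.64) = -1.357
exp(--1.357) = 3.8845
P = 1 / (1 + 3.8845)
P = 0.2047

0.2047


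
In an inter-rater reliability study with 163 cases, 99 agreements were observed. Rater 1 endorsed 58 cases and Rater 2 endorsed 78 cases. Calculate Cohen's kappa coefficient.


P_o = 99/163 = 0.607362
P_e = (58*78 + 105*85) / 26569 = 0.506191
kappa = (P_o - P_e) / (1 - P_e)
kappa = (0.607362 - 0.506191) / (1 - 0.506191)
kappa = 0.2049

0.2049


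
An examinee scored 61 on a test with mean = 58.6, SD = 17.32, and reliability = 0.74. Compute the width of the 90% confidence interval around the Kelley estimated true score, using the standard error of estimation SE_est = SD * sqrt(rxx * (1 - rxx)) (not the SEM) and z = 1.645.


True score estimate = 0.74*61 + 0.26*58.6 = 60.376
SE_est = SD * sqrt(rxx * (1 - rxx)) = 17.32 * sqrt(0.74 * 0.26) = 17.32 * sqrt(0.1924) = 7.597145
CI = T_est +/- z * SE_est, so width = 2 * z * SE_est = 2 * 1.645 * 7.597145
Width = 24.9946

24.9946


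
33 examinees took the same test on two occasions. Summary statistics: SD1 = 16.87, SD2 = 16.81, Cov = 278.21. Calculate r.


r = cov(X,Y) / (SD_X * SD_Y)
r = 278.21 / (16.87 * 16.81)
r = 278.21 / 283.5847
r = 0.981

0.981


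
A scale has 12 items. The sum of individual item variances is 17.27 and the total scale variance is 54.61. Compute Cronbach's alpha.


alpha = (k/(k-1)) * (1 - sum(si^2)/s_total^2)
= (12/11) * (1 - 17.27/54.61)
alpha = 0.7459

0.7459


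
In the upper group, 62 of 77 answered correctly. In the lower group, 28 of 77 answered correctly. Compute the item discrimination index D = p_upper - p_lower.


p_upper = 62/77 = 0.8052
p_lower = 28/77 = 0.3636
D = 0.8052 - 0.3636 = 0.4416

0.4416


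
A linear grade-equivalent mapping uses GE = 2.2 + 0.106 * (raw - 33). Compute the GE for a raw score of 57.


raw - median = 57 - 33 = 24
slope * diff = 0.106 * 24 = 2.544
GE = 2.2 + 2.544
GE = 4.744

4.744


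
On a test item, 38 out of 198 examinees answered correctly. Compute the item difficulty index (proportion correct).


Item difficulty p = number correct / total examinees
p = 38 / 198
p = 0.1919

0.1919


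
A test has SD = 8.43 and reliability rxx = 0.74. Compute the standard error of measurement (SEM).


SEM = SD * sqrt(1 - rxx)
SEM = 8.43 * sqrt(1 - 0.74)
SEM = 8.43 * sqrt(0.26) = 8.43 * 0.509902
SEM = 4.2985

4.2985


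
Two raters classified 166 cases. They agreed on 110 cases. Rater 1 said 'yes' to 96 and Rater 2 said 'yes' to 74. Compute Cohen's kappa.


P_o = 110/166 = 0.662651
P_e = (96*74 + 70*92) / 27556 = 0.491508
kappa = (P_o - P_e) / (1 - P_e)
kappa = (0.662651 - 0.491508) / (1 - 0.491508)
kappa = 0.3366

0.3366


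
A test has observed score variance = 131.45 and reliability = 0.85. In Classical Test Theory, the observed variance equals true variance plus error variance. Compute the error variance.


var_true = rxx * var_obs = 0.85 * 131.45 = 111.7325
var_error = var_obs - var_true
var_error = 131.45 - 111.7325
var_error = 19.7175

19.7175


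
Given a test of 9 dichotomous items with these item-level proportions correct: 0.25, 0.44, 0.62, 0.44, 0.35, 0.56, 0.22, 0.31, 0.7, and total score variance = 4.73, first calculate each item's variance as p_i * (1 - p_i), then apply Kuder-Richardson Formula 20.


For each item, compute p_i * q_i:
  Item 1: 0.25 * 0.75 = 0.1875
  Item 2: 0.44 * 0.56 = 0.2464
  Item 3: 0.62 * 0.38 = 0.2356
  Item 4: 0.44 * 0.56 = 0.2464
  Item 5: 0.35 * 0.65 = 0.2275
  Item 6: 0.56 * 0.44 = 0.2464
  Item 7: 0.22 * 0.78 = 0.1716
  Item 8: 0.31 * 0.69 = 0.2139
  Item 9: 0.7 * 0.3 = 0.21
Sum(p_i * q_i) = 0.1875 + 0.2464 + 0.2356 + 0.2464 + 0.2275 + 0.2464 + 0.1716 + 0.2139 + 0.21 = 1.9853
KR-20 = (k/(k-1)) * (1 - Sum(p_i*q_i) / Var_total)
= (9/8) * (1 - 1.9853/4.73)
= 1.125 * 0.5803
KR-20 = 0.6528

0.6528


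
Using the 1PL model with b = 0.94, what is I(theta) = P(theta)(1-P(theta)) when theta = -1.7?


P = 1/(1+exp(-(-1.7-0.94))) = 0.0666
I = P*(1-P) = 0.0666 * 0.9334
I = 0.0622

0.0622


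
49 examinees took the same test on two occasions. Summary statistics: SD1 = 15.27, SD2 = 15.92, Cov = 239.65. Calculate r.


r = cov(X,Y) / (SD_X * SD_Y)
r = 239.65 / (15.27 * 15.92)
r = 239.65 / 243.0984
r = 0.9858

0.9858


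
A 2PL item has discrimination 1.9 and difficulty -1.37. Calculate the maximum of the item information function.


For 2PL, max info at theta = b = -1.37
I_max = a^2 / 4 = 1.9^2 / 4
= 3.61 / 4
I_max = 0.9025

0.9025


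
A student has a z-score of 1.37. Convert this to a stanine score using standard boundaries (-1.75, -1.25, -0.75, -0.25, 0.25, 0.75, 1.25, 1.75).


Stanine boundaries: [-1.75, -1.25, -0.75, -0.25, 0.25, 0.75, 1.25, 1.75]
z = 1.37
Check each boundary:
  z >= -1.75 -> could be stanine 2
  z >= -1.25 -> could be stanine 3
  z >= -0.75 -> could be stanine 4
  z >= -0.25 -> could be stanine 5
  z >= 0.25 -> could be stanine 6
  z >= 0.75 -> could be stanine 7
  z >= 1.25 -> could be stanine 8
  z < 1.75
Highest qualifying boundary gives stanine = 8

8


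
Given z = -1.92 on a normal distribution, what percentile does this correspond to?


CDF(z) = 0.5 * (1 + erf(z/sqrt(2)))
erf(-1.3576) = -0.9451
CDF = 0.0274
Percentile rank = 0.0274 * 100 = 2.74

2.74


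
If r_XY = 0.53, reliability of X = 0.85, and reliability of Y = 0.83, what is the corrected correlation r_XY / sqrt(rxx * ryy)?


r_corrected = rxy / sqrt(rxx * ryy)
= 0.53 / sqrt(0.85 * 0.83)
= 0.53 / sqrt(0.7055)
= 0.53 / 0.83994
r_corrected = 0.631

0.631


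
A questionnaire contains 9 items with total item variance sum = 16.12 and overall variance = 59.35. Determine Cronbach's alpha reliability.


alpha = (k/(k-1)) * (1 - sum(si^2)/s_total^2)
= (9/8) * (1 - 16.12/59.35)
alpha = 0.8194

0.8194


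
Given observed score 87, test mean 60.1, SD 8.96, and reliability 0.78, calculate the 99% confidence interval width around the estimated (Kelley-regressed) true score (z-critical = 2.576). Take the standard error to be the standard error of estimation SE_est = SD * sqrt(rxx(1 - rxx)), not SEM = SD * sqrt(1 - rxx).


True score estimate = 0.78*87 + 0.22*60.1 = 81.082
SE_est = SD * sqrt(rxx * (1 - rxx)) = 8.96 * sqrt(0.78 * 0.22) = 8.96 * sqrt(0.1716) = 3.711647
CI = T_est +/- z * SE_est, so width = 2 * z * SE_est = 2 * 2.576 * 3.711647
Width = 19.1224

19.1224
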